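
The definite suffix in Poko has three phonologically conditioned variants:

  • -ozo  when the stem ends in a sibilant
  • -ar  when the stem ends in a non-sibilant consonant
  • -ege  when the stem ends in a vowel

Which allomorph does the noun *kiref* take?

-ar

*kiref* — final sound /f/ (a non-sibilant consonant) → -ar.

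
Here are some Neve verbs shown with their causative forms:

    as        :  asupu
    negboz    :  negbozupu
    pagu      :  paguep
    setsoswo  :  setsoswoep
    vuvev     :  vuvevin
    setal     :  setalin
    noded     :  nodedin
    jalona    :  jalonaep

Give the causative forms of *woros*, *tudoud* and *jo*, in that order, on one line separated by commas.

Looking at the final sound of each stem: -upu when the stem ends in a sibilant (*as*, *negboz*); -in when the stem ends in a non-sibilant consonant (*vuvev*, *setal*, *noded*); -ep when the stem ends in a vowel (*pagu*, *setsoswo*, *jalona*).
The final sound of *woros* is /s/, which is a sibilant, so the suffix is -upu, giving *worosupu*.
*tudoud* — final sound /d/ (a non-sibilant consonant) → -in → *tudoudin*.
*jo* — final sound /o/ (a vowel) → -ep → *joep*.

worosupu, tudoudin, joep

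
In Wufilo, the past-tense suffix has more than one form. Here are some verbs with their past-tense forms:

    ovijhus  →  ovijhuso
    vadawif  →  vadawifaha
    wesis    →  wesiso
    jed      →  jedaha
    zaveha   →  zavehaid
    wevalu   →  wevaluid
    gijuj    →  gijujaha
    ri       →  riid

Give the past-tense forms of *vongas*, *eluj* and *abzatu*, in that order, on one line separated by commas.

The suffix is conditioned by the final sound: -o when the stem ends in a sibilant (*ovijhus*, *wesis*); -aha when the stem ends in a non-sibilant consonant (*vadawif*, *jed*, *gijuj*); -id when the stem ends in a vowel (*zaveha*, *wevalu*, *ri*).
Since the final sound of *vongas* is /s/ (a sibilant), it takes -o, giving *vongaso*.
Since the final sound of *eluj* is /j/ (a non-sibilant consonant), it takes -aha, giving *elujaha*.
*abzatu* — final sound /u/ (a vowel) → -id → *abzatuid*.

vongaso, elujaha, abzatuid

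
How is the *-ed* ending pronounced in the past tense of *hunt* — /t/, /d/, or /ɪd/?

/ɪd/

The stem *hunt* ends in /t/ or /d/.
The -ed suffix is realized as /ɪd/ after /t, d/; as /t/ after other voiceless consonants; and as /d/ after other voiced sounds.
So -ed on *hunt* is pronounced /ɪd/.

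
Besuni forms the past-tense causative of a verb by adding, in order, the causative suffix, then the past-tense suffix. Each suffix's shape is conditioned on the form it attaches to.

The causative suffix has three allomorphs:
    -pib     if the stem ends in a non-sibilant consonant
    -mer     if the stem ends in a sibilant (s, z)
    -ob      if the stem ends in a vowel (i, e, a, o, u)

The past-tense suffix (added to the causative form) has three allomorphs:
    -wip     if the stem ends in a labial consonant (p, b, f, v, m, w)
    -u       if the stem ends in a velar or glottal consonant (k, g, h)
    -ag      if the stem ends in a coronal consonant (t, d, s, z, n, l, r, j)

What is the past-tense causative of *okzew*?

okzewpibwip

*okzew* — final sound /w/ (a non-sibilant consonant) → -pib → *okzewpib*.
The final consonant of the causative form *okzewpib* is /b/, which is labial, so the past-tense suffix is -wip, giving *okzewpibwip*.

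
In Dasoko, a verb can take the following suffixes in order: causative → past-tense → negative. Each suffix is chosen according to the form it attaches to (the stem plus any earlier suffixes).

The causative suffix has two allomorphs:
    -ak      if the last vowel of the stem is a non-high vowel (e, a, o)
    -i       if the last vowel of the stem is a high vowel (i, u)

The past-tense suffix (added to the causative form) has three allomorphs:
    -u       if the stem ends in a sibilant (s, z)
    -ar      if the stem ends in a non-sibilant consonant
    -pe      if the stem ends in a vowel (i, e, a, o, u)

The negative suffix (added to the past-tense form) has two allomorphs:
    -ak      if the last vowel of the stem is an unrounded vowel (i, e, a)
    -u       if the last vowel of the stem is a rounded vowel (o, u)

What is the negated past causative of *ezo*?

Since the last vowel of *ezo* is /o/ (a non-high vowel), it takes -ak, giving *ezoak*.
The causative form *ezoak*: final sound = /k/, a non-sibilant consonant → -ar → *ezoakar*.
The past-tense form *ezoakar* — last vowel /a/ (an unrounded vowel) → -ak → *ezoakarak*.

ezoakarak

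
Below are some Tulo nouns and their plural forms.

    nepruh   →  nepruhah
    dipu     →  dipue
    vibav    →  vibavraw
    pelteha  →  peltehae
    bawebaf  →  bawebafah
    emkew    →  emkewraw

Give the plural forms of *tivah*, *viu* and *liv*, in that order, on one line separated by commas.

tivahah, viue, livraw

Looking at the final sound of each stem: -ah when the stem ends in a voiceless consonant (*nepruh*, *bawebaf*); -raw when the stem ends in a voiced consonant (*vibav*, *emkew*); -e when the stem ends in a vowel (*dipu*, *pelteha*).
*tivah*: final sound = /h/, a voiceless consonant → -ah → *tivahah*.
*viu*: final sound = /u/, a vowel → -e → *viue*.
The final sound of *liv* is /v/, which is a voiced consonant, so the suffix is -raw, giving *livraw*.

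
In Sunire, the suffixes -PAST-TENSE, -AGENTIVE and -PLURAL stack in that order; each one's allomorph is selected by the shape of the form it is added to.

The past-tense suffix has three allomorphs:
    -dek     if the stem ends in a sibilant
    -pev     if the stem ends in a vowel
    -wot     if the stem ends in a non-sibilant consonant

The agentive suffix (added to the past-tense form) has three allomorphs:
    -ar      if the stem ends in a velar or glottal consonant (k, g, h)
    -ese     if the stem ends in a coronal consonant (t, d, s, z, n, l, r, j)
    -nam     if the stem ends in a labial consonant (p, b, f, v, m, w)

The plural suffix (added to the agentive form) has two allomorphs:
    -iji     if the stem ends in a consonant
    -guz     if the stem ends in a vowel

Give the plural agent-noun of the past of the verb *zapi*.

The final sound of *zapi* is /i/, which is a vowel, so the past-tense suffix is -pev, giving *zapipev*.
The past-tense form *zapipev* — final consonant /v/ (labial) → -nam → *zapipevnam*.
Since the final sound of the agentive form *zapipevnam* is /m/ (a consonant), it takes -iji, giving *zapipevnamiji*.

zapipevnamiji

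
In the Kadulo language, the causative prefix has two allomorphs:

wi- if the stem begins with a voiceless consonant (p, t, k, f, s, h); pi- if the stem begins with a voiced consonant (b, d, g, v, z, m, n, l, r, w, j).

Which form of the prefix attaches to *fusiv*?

wi-

The first consonant of *fusiv* is /f/, which is voiceless, so the prefix is wi-.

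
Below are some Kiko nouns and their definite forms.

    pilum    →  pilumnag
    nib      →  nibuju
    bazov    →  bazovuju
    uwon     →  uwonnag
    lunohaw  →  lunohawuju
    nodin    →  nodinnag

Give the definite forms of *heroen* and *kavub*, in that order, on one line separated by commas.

The suffix is conditioned by the final consonant: -nag when the stem ends in a nasal (*pilum*, *uwon*, *nodin*); -uju when the stem ends in a non-nasal consonant (*nib*, *bazov*, *lunohaw*).
*heroen* — final consonant /n/ (a nasal) → -nag → *heroennag*.
Since the final consonant of *kavub* is /b/ (non-nasal), it takes -uju, giving *kavubuju*.

heroennag, kavubuju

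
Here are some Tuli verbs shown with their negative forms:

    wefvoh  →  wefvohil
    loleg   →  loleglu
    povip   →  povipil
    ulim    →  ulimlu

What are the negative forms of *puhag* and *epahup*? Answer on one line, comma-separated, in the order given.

The suffix is conditioned by the final consonant: -il when the stem ends in a voiceless consonant (*wefvoh*, *povip*); -lu when the stem ends in a voiced consonant (*loleg*, *ulim*).
The final consonant of *puhag* is /g/, which is voiced, so the suffix is -lu, giving *puhaglu*.
*epahup* — final consonant /p/ (voiceless) → -il → *epahupil*.

puhaglu, epahupil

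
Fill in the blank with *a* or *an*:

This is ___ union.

a

The indefinite article is chosen by the initial *sound* of the following word, not its spelling.
*union* begins with the sound /juː/ (u pronounced /juː/) — a consonant sound.
So the article is *a*: This is a union.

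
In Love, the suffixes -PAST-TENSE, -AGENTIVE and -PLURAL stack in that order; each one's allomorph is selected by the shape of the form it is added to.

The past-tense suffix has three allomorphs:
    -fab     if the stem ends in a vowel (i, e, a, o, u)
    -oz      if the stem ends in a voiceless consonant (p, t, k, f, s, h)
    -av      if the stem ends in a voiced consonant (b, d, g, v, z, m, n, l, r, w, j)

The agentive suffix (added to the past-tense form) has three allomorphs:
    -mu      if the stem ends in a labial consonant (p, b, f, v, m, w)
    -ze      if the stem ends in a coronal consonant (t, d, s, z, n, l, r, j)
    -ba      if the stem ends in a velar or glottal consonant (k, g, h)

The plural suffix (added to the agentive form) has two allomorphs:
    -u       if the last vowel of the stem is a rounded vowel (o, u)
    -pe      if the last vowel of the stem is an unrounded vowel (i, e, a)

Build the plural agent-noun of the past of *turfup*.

*turfup* — final sound /p/ (a voiceless consonant) → -oz → *turfupoz*.
The final consonant of the past-tense form *turfupoz* is /z/, which is coronal, so the agentive suffix is -ze, giving *turfupozze*.
The agentive form *turfupozze*: last vowel = /e/, an unrounded vowel → -pe → *turfupozzepe*.

turfupozzepe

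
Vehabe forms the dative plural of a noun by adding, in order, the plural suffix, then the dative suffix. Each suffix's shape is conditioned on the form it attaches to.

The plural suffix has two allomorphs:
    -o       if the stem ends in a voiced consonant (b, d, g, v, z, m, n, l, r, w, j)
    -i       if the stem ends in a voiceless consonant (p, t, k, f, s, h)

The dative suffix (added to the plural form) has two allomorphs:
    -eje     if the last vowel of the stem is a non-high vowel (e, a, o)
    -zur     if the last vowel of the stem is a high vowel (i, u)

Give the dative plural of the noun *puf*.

pufizur

Since the final consonant of *puf* is /f/ (voiceless), it takes -i, giving *pufi*.
The last vowel of the plural form *pufi* is /i/, which is a high vowel, so the dative suffix is -zur, giving *pufizur*.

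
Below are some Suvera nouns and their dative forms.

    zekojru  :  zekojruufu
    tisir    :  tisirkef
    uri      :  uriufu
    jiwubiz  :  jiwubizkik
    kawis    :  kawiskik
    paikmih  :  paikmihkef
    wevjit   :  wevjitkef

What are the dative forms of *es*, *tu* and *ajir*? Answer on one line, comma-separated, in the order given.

The alternation tracks the final sound of the stem — -kik when the stem ends in a sibilant (*jiwubiz*, *kawis*); -kef when the stem ends in a non-sibilant consonant (*tisir*, *paikmih*, *wevjit*); -ufu when the stem ends in a vowel (*zekojru*, *uri*).
*es* — final sound /s/ (a sibilant) → -kik → *eskik*.
The final sound of *tu* is /u/, which is a vowel, so the suffix is -ufu, giving *tuufu*.
*ajir* — final sound /r/ (a non-sibilant consonant) → -kef → *ajirkef*.

eskik, tuufu, ajirkef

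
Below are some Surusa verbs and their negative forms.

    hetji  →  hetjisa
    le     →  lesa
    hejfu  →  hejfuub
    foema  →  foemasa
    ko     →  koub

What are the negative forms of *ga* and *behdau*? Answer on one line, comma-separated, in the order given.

gasa, behdauub

The alternation tracks the last vowel of the stem — -ub when the last vowel of the stem is a rounded vowel (*hejfu*, *ko*); -sa when the last vowel of the stem is an unrounded vowel (*hetji*, *le*, *foema*).
*ga* — last vowel /a/ (an unrounded vowel) → -sa → *gasa*.
Since the last vowel of *behdau* is /u/ (a rounded vowel), it takes -ub, giving *behdauub*.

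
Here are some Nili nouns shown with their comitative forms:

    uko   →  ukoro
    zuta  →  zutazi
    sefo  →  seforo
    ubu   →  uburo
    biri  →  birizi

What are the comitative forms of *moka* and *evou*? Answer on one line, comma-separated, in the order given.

mokazi, evouro

The alternation tracks the last vowel of the stem — -ro when the last vowel of the stem is a rounded vowel (*uko*, *sefo*, *ubu*); -zi when the last vowel of the stem is an unrounded vowel (*zuta*, *biri*).
The last vowel of *moka* is /a/, which is an unrounded vowel, so the suffix is -zi, giving *mokazi*.
Since the last vowel of *evou* is /u/ (a rounded vowel), it takes -ro, giving *evouro*.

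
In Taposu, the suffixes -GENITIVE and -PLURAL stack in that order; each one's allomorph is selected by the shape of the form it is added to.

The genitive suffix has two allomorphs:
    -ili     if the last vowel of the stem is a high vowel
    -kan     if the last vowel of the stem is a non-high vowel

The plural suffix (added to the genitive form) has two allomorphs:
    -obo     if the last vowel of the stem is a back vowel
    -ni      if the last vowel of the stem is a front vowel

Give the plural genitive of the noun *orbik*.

Since the last vowel of *orbik* is /i/ (a high vowel), it takes -ili, giving *orbikili*.
The genitive form *orbikili* — last vowel /i/ (a front vowel) → -ni → *orbikilini*.

orbikilini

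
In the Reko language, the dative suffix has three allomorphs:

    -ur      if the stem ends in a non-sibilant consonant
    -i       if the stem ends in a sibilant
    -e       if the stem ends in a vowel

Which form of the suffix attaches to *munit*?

*munit* — final sound /t/ (a non-sibilant consonant) → -ur.

-ur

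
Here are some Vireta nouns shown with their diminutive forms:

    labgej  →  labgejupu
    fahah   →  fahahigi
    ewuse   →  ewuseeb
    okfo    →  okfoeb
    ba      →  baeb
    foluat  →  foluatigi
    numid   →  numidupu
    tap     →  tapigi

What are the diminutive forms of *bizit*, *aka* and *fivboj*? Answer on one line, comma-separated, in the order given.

bizitigi, akaeb, fivbojupu

Looking at the final sound of each stem: -igi when the stem ends in a voiceless consonant (*fahah*, *foluat*, *tap*); -upu when the stem ends in a voiced consonant (*labgej*, *numid*); -eb when the stem ends in a vowel (*ewuse*, *okfo*, *ba*).
*bizit*: final sound = /t/, a voiceless consonant → -igi → *bizitigi*.
*aka* — final sound /a/ (a vowel) → -eb → *akaeb*.
*fivboj* — final sound /j/ (a voiced consonant) → -upu → *fivbojupu*.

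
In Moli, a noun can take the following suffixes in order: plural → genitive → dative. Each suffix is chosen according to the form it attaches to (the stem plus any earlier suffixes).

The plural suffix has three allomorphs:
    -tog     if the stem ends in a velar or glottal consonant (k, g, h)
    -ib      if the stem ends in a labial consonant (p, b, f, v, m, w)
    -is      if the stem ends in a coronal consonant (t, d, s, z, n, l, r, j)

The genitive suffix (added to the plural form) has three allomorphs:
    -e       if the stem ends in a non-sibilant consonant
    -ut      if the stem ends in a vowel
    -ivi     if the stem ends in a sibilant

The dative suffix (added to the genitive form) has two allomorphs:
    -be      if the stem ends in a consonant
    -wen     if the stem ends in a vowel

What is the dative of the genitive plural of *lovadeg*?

lovadegtogewen

*lovadeg*: final consonant = /g/, velar/glottal → -tog → *lovadegtog*.
The plural form *lovadegtog* — final sound /g/ (a non-sibilant consonant) → -e → *lovadegtoge*.
The genitive form *lovadegtoge* — final sound /e/ (a vowel) → -wen → *lovadegtogewen*.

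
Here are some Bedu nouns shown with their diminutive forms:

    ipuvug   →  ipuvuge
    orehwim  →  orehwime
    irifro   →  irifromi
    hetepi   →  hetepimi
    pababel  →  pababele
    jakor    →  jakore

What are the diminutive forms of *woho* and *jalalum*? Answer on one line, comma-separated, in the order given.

wohomi, jalalume

The alternation tracks the final sound of the stem — -e when the stem ends in a consonant (*ipuvug*, *orehwim*, *pababel*, *jakor*); -mi when the stem ends in a vowel (*irifro*, *hetepi*).
*woho* — final sound /o/ (a vowel) → -mi → *wohomi*.
Since the final sound of *jalalum* is /m/ (a consonant), it takes -e, giving *jalalume*.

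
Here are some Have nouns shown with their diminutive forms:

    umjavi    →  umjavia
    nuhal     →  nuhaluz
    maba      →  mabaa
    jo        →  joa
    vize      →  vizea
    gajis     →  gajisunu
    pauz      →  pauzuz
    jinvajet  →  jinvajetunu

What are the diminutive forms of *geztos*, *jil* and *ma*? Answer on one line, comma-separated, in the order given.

geztosunu, jiluz, maa

Looking at the final sound of each stem: -unu when the stem ends in a voiceless consonant (*gajis*, *jinvajet*); -uz when the stem ends in a voiced consonant (*nuhal*, *pauz*); -a when the stem ends in a vowel (*umjavi*, *maba*, *jo*, *vize*).
The final sound of *geztos* is /s/, which is a voiceless consonant, so the suffix is -unu, giving *geztosunu*.
*jil* — final sound /l/ (a voiced consonant) → -uz → *jiluz*.
*ma* — final sound /a/ (a vowel) → -a → *maa*.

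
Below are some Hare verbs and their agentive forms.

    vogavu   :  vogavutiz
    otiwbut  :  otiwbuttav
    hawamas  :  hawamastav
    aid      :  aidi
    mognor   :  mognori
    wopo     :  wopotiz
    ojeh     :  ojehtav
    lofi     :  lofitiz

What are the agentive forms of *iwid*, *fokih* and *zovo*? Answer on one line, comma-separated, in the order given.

The suffix is conditioned by the final sound: -tav when the stem ends in a voiceless consonant (*otiwbut*, *hawamas*, *ojeh*); -i when the stem ends in a voiced consonant (*aid*, *mognor*); -tiz when the stem ends in a vowel (*vogavu*, *wopo*, *lofi*).
*iwid*: final sound = /d/, a voiced consonant → -i → *iwidi*.
The final sound of *fokih* is /h/, which is a voiceless consonant, so the suffix is -tav, giving *fokihtav*.
The final sound of *zovo* is /o/, which is a vowel, so the suffix is -tiz, giving *zovotiz*.

iwidi, fokihtav, zovotiz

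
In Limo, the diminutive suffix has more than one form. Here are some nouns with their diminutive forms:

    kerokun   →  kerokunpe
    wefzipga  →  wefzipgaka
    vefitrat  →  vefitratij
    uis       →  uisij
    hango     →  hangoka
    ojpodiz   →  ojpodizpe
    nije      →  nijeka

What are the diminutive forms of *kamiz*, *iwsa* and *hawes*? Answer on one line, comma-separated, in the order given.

kamizpe, iwsaka, hawesij

The alternation tracks the final sound of the stem — -ij when the stem ends in a voiceless consonant (*vefitrat*, *uis*); -pe when the stem ends in a voiced consonant (*kerokun*, *ojpodiz*); -ka when the stem ends in a vowel (*wefzipga*, *hango*, *nije*).
Since the final sound of *kamiz* is /z/ (a voiced consonant), it takes -pe, giving *kamizpe*.
*iwsa* — final sound /a/ (a vowel) → -ka → *iwsaka*.
*hawes*: final sound = /s/, a voiceless consonant → -ij → *hawesij*.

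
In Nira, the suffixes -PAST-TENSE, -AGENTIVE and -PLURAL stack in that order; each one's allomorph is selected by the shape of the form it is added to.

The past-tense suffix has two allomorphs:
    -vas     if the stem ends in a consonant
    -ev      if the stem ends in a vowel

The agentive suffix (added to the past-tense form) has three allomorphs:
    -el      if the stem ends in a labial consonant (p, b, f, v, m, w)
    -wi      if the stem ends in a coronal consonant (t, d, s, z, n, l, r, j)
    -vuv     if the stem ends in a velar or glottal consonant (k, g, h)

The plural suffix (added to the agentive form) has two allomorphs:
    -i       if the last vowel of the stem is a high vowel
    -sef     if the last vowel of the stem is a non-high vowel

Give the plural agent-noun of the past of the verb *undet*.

undetvaswii

The final sound of *undet* is /t/, which is a consonant, so the past-tense suffix is -vas, giving *undetvas*.
Since the final consonant of the past-tense form *undetvas* is /s/ (coronal), it takes -wi, giving *undetvaswi*.
The last vowel of the agentive form *undetvaswi* is /i/, which is a high vowel, so the plural suffix is -i, giving *undetvaswii*.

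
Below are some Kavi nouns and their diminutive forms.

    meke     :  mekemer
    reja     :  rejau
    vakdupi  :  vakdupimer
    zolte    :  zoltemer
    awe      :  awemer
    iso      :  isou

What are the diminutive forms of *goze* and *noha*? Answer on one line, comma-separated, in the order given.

The pattern is front/back vowel harmony: -mer when the last vowel of the stem is a front vowel (*meke*, *vakdupi*, *zolte*, *awe*); -u when the last vowel of the stem is a back vowel (*reja*, *iso*).
The last vowel of *goze* is /e/, which is a front vowel, so the suffix is -mer, giving *gozemer*.
The last vowel of *noha* is /a/, which is a back vowel, so the suffix is -u, giving *nohau*.

gozemer, nohau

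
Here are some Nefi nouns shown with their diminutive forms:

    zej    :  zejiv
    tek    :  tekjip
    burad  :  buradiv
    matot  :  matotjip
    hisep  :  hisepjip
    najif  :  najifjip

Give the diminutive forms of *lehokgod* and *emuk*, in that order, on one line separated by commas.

The alternation tracks the final consonant of the stem — -jip when the stem ends in a voiceless consonant (*tek*, *matot*, *hisep*, *najif*); -iv when the stem ends in a voiced consonant (*zej*, *burad*).
*lehokgod* — final consonant /d/ (voiced) → -iv → *lehokgodiv*.
*emuk*: final consonant = /k/, voiceless → -jip → *emukjip*.

lehokgodiv, emukjip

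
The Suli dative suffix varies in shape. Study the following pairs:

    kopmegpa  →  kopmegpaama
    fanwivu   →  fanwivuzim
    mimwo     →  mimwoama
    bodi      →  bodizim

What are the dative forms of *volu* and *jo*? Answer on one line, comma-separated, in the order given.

Looking at the last vowel of each stem: -zim when the last vowel of the stem is a high vowel (*fanwivu*, *bodi*); -ama when the last vowel of the stem is a non-high vowel (*kopmegpa*, *mimwo*).
Since the last vowel of *volu* is /u/ (a high vowel), it takes -zim, giving *voluzim*.
Since the last vowel of *jo* is /o/ (a non-high vowel), it takes -ama, giving *joama*.

voluzim, joama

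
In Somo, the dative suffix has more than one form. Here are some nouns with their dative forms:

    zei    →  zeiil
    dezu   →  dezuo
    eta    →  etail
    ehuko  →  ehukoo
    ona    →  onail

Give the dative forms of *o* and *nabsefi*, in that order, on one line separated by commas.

The pattern is rounding harmony: -o when the last vowel of the stem is a rounded vowel (*dezu*, *ehuko*); -il when the last vowel of the stem is an unrounded vowel (*zei*, *eta*, *ona*).
Since the last vowel of *o* is /o/ (a rounded vowel), it takes -o, giving *oo*.
The last vowel of *nabsefi* is /i/, which is an unrounded vowel, so the suffix is -il, giving *nabsefiil*.

oo, nabsefiil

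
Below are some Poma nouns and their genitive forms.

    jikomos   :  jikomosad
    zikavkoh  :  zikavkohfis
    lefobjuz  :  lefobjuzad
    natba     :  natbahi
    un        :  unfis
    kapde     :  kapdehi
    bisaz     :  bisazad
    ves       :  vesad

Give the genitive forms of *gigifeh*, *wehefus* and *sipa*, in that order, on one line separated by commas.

The suffix is conditioned by the final sound: -ad when the stem ends in a sibilant (*jikomos*, *lefobjuz*, *bisaz*, *ves*); -fis when the stem ends in a non-sibilant consonant (*zikavkoh*, *un*); -hi when the stem ends in a vowel (*natba*, *kapde*).
*gigifeh* — final sound /h/ (a non-sibilant consonant) → -fis → *gigifehfis*.
*wehefus*: final sound = /s/, a sibilant → -ad → *wehefusad*.
*sipa*: final sound = /a/, a vowel → -hi → *sipahi*.

gigifehfis, wehefusad, sipahi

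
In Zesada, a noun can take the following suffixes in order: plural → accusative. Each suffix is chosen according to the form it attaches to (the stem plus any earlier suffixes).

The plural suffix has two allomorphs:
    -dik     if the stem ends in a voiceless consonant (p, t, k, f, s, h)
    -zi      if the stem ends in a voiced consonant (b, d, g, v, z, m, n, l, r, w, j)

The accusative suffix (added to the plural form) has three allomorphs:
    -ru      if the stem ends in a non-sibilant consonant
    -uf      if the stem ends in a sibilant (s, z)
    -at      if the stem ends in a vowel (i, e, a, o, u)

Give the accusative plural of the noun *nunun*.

The final consonant of *nunun* is /n/, which is voiced, so the plural suffix is -zi, giving *nununzi*.
The plural form *nununzi*: final sound = /i/, a vowel → -at → *nununziat*.

nununziat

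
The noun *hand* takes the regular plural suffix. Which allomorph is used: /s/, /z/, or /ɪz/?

The stem *hand* ends in a voiced non-sibilant sound.
The plural suffix surfaces as /ɪz/ after sibilants, /s/ after other voiceless consonants, and /z/ after other voiced sounds.
So the plural -s on *hand* is pronounced /z/.

/z/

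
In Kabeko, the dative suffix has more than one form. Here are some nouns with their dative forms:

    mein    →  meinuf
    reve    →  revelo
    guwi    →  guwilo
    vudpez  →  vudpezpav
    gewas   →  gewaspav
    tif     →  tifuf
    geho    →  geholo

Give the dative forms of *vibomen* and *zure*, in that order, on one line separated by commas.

vibomenuf, zurelo

Looking at the final sound of each stem: -pav when the stem ends in a sibilant (*vudpez*, *gewas*); -uf when the stem ends in a non-sibilant consonant (*mein*, *tif*); -lo when the stem ends in a vowel (*reve*, *guwi*, *geho*).
Since the final sound of *vibomen* is /n/ (a non-sibilant consonant), it takes -uf, giving *vibomenuf*.
The final sound of *zure* is /e/, which is a vowel, so the suffix is -lo, giving *zurelo*.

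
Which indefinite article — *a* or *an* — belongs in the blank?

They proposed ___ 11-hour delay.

an

The indefinite article is chosen by the initial *sound* of the following word, not its spelling.
The number *11* is spoken "eleven", beginning with /ɪˈlɛvən/ — a vowel sound.
So the article is *an*: They proposed an 11-hour delay.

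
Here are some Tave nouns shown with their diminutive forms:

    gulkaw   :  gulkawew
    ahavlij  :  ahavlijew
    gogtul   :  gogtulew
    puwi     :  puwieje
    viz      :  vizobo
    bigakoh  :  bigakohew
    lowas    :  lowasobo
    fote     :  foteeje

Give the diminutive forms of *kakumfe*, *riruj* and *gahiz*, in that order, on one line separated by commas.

Looking at the final sound of each stem: -obo when the stem ends in a sibilant (*viz*, *lowas*); -ew when the stem ends in a non-sibilant consonant (*gulkaw*, *ahavlij*, *gogtul*, *bigakoh*); -eje when the stem ends in a vowel (*puwi*, *fote*).
The final sound of *kakumfe* is /e/, which is a vowel, so the suffix is -eje, giving *kakumfeeje*.
The final sound of *riruj* is /j/, which is a non-sibilant consonant, so the suffix is -ew, giving *rirujew*.
Since the final sound of *gahiz* is /z/ (a sibilant), it takes -obo, giving *gahizobo*.

kakumfeeje, rirujew, gahizobo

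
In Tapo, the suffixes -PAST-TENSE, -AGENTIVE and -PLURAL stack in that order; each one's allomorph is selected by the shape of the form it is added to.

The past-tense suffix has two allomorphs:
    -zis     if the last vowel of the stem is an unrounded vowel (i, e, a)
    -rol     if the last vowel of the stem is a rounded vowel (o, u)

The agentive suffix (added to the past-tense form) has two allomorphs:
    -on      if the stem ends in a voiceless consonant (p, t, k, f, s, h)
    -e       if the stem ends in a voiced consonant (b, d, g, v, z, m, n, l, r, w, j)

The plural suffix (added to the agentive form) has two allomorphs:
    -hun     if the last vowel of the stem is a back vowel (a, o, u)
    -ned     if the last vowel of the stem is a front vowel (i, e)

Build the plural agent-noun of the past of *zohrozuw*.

zohrozuwrolened

*zohrozuw* — last vowel /u/ (a rounded vowel) → -rol → *zohrozuwrol*.
Since the final consonant of the past-tense form *zohrozuwrol* is /l/ (voiced), it takes -e, giving *zohrozuwrole*.
Since the last vowel of the agentive form *zohrozuwrole* is /e/ (a front vowel), it takes -ned, giving *zohrozuwrolened*.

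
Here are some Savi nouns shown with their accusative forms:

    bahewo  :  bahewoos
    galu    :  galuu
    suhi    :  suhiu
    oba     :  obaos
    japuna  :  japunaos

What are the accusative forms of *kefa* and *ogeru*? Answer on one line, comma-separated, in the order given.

kefaos, ogeruu

The alternation tracks the last vowel of the stem — -u when the last vowel of the stem is a high vowel (*galu*, *suhi*); -os when the last vowel of the stem is a non-high vowel (*bahewo*, *oba*, *japuna*).
*kefa* — last vowel /a/ (a non-high vowel) → -os → *kefaos*.
*ogeru* — last vowel /u/ (a high vowel) → -u → *ogeruu*.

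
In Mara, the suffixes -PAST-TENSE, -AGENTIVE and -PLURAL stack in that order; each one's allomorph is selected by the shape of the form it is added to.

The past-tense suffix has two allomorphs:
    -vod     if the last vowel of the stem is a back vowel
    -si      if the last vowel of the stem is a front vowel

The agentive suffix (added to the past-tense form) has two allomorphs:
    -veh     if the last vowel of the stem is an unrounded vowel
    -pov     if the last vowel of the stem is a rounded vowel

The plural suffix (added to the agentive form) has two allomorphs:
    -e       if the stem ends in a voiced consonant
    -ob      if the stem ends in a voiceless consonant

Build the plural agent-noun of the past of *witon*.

witonvodpove

*witon* — last vowel /o/ (a back vowel) → -vod → *witonvod*.
The last vowel of the past-tense form *witonvod* is /o/, which is a rounded vowel, so the agentive suffix is -pov, giving *witonvodpov*.
Since the final consonant of the agentive form *witonvodpov* is /v/ (voiced), it takes -e, giving *witonvodpove*.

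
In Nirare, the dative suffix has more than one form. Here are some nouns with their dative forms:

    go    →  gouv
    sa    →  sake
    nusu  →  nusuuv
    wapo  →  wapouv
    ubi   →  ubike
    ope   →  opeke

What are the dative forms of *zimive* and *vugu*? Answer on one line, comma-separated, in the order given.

The pattern is rounding harmony: -uv when the last vowel of the stem is a rounded vowel (*go*, *nusu*, *wapo*); -ke when the last vowel of the stem is an unrounded vowel (*sa*, *ubi*, *ope*).
Since the last vowel of *zimive* is /e/ (an unrounded vowel), it takes -ke, giving *zimiveke*.
*vugu*: last vowel = /u/, a rounded vowel → -uv → *vuguuv*.

zimiveke, vuguuv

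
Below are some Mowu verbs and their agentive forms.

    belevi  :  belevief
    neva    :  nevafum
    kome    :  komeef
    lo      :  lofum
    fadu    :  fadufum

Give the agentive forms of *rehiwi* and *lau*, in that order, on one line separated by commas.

The pattern is front/back vowel harmony: -ef when the last vowel of the stem is a front vowel (*belevi*, *kome*); -fum when the last vowel of the stem is a back vowel (*neva*, *lo*, *fadu*).
*rehiwi* — last vowel /i/ (a front vowel) → -ef → *rehiwief*.
*lau*: last vowel = /u/, a back vowel → -fum → *laufum*.

rehiwief, laufum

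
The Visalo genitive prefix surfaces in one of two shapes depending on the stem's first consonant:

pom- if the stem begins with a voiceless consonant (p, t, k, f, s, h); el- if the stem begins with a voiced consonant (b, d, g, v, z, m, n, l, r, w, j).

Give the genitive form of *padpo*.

Since the first consonant of *padpo* is /p/ (voiceless), it takes pom-, giving *pompadpo*.

pompadpo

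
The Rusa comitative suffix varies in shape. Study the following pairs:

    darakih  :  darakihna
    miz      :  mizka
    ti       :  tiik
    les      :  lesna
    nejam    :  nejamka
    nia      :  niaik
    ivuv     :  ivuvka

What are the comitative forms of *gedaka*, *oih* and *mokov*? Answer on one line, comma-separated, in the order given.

The alternation tracks the final sound of the stem — -na when the stem ends in a voiceless consonant (*darakih*, *les*); -ka when the stem ends in a voiced consonant (*miz*, *nejam*, *ivuv*); -ik when the stem ends in a vowel (*ti*, *nia*).
Since the final sound of *gedaka* is /a/ (a vowel), it takes -ik, giving *gedakaik*.
Since the final sound of *oih* is /h/ (a voiceless consonant), it takes -na, giving *oihna*.
*mokov* — final sound /v/ (a voiced consonant) → -ka → *mokovka*.

gedakaik, oihna, mokovka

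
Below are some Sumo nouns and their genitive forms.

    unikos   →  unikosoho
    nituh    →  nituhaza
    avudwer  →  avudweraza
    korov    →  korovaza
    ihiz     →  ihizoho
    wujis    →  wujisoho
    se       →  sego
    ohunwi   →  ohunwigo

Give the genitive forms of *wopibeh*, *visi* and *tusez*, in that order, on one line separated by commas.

The alternation tracks the final sound of the stem — -oho when the stem ends in a sibilant (*unikos*, *ihiz*, *wujis*); -aza when the stem ends in a non-sibilant consonant (*nituh*, *avudwer*, *korov*); -go when the stem ends in a vowel (*se*, *ohunwi*).
The final sound of *wopibeh* is /h/, which is a non-sibilant consonant, so the suffix is -aza, giving *wopibehaza*.
*visi*: final sound = /i/, a vowel → -go → *visigo*.
The final sound of *tusez* is /z/, which is a sibilant, so the suffix is -oho, giving *tusezoho*.

wopibehaza, visigo, tusezoho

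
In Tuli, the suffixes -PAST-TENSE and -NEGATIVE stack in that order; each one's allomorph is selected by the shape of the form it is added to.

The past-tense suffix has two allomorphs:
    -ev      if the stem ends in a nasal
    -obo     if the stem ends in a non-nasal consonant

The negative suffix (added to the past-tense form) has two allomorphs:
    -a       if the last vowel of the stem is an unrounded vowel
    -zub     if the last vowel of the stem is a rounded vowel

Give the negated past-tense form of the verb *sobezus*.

sobezusobozub

*sobezus*: final consonant = /s/, non-nasal → -obo → *sobezusobo*.
Since the last vowel of the past-tense form *sobezusobo* is /o/ (a rounded vowel), it takes -zub, giving *sobezusobozub*.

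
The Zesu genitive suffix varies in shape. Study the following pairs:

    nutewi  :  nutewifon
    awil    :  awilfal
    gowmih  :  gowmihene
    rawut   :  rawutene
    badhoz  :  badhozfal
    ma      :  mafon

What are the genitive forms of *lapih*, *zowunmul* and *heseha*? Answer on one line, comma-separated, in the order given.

lapihene, zowunmulfal, hesehafon

Looking at the final sound of each stem: -ene when the stem ends in a voiceless consonant (*gowmih*, *rawut*); -fal when the stem ends in a voiced consonant (*awil*, *badhoz*); -fon when the stem ends in a vowel (*nutewi*, *ma*).
*lapih* — final sound /h/ (a voiceless consonant) → -ene → *lapihene*.
The final sound of *zowunmul* is /l/, which is a voiced consonant, so the suffix is -fal, giving *zowunmulfal*.
*heseha* — final sound /a/ (a vowel) → -fon → *hesehafon*.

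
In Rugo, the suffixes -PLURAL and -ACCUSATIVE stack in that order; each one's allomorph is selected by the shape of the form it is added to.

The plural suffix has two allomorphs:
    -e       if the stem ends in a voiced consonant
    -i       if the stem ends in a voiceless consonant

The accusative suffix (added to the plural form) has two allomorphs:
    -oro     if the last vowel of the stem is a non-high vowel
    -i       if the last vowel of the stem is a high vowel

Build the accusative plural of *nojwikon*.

*nojwikon*: final consonant = /n/, voiced → -e → *nojwikone*.
The plural form *nojwikone* — last vowel /e/ (a non-high vowel) → -oro → *nojwikoneoro*.

nojwikoneoro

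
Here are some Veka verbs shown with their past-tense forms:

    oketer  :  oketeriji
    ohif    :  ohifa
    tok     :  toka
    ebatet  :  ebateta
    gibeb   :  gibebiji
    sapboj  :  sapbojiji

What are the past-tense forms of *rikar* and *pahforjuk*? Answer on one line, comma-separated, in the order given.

rikariji, pahforjuka

The suffix is conditioned by the final consonant: -a when the stem ends in a voiceless consonant (*ohif*, *tok*, *ebatet*); -iji when the stem ends in a voiced consonant (*oketer*, *gibeb*, *sapboj*).
Since the final consonant of *rikar* is /r/ (voiced), it takes -iji, giving *rikariji*.
Since the final consonant of *pahforjuk* is /k/ (voiceless), it takes -a, giving *pahforjuka*.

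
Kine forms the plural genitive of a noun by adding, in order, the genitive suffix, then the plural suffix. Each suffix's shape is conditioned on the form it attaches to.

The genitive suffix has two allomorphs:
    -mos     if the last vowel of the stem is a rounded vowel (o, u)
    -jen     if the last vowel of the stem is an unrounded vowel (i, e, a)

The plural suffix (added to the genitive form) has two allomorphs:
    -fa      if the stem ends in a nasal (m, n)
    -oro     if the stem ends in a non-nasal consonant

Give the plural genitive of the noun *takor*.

The last vowel of *takor* is /o/, which is a rounded vowel, so the genitive suffix is -mos, giving *takormos*.
The genitive form *takormos*: final consonant = /s/, non-nasal → -oro → *takormosoro*.

takormosoro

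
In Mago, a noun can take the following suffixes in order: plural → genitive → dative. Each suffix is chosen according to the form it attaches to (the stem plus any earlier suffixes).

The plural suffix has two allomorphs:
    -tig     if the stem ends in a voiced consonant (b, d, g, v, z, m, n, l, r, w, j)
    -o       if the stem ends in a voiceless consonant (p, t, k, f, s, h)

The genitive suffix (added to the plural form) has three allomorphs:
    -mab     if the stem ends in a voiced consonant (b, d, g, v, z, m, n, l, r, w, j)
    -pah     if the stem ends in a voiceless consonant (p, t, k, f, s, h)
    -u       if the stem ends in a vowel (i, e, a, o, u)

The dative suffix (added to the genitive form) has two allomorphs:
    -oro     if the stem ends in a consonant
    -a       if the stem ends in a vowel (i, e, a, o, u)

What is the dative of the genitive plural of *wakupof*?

The final consonant of *wakupof* is /f/, which is voiceless, so the plural suffix is -o, giving *wakupofo*.
Since the final sound of the plural form *wakupofo* is /o/ (a vowel), it takes -u, giving *wakupofou*.
The genitive form *wakupofou* — final sound /u/ (a vowel) → -a → *wakupofoua*.

wakupofoua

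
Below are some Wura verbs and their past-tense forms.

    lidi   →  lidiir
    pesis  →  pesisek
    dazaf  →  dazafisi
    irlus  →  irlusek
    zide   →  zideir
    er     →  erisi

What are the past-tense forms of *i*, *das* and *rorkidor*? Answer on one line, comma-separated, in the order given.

iir, dasek, rorkidorisi

The alternation tracks the final sound of the stem — -ek when the stem ends in a sibilant (*pesis*, *irlus*); -isi when the stem ends in a non-sibilant consonant (*dazaf*, *er*); -ir when the stem ends in a vowel (*lidi*, *zide*).
Since the final sound of *i* is /i/ (a vowel), it takes -ir, giving *iir*.
*das*: final sound = /s/, a sibilant → -ek → *dasek*.
*rorkidor*: final sound = /r/, a non-sibilant consonant → -isi → *rorkidorisi*.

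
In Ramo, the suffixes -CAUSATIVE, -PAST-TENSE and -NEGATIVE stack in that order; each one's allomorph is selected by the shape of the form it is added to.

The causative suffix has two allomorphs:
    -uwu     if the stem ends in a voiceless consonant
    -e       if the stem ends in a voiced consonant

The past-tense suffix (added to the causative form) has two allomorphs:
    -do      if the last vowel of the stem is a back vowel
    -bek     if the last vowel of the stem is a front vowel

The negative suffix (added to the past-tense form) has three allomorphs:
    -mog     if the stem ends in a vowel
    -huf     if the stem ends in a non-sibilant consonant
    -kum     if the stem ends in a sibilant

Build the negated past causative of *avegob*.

Since the final consonant of *avegob* is /b/ (voiced), it takes -e, giving *avegobe*.
The last vowel of the causative form *avegobe* is /e/, which is a front vowel, so the past-tense suffix is -bek, giving *avegobebek*.
The final sound of the past-tense form *avegobebek* is /k/, which is a non-sibilant consonant, so the negative suffix is -huf, giving *avegobebekhuf*.

avegobebekhuf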